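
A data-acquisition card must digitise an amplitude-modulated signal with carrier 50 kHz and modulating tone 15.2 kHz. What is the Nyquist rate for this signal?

AM sidebands sit at fc ± fm = 34.8 kHz and 65.2 kHz.
Highest-frequency component: 65.2 kHz.
Nyquist rate = 2 × 65.2 kHz = 130.4 kHz.

130.4 kHz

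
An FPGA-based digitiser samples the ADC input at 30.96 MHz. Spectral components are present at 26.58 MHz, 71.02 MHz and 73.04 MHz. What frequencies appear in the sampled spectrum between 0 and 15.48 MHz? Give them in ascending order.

fs/2 = 15.48 MHz.
26.58 MHz > fs/2 = 15.48 MHz, folds to fs − 26.58 MHz = 4.38 MHz.
71.02 MHz mod fs = 9.1 MHz.
9.1 MHz ≤ fs/2 = 15.48 MHz, appears at 9.1 MHz.
73.04 MHz mod fs = 11.12 MHz.
11.12 MHz ≤ fs/2 = 15.48 MHz, appears at 11.12 MHz.
Distinct values: {4.38 MHz, 9.1 MHz, 11.12 MHz}.

4.38 MHz, 9.1 MHz, 11.12 MHz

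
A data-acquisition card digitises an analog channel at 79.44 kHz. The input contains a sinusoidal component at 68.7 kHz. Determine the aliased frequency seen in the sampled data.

68.7 kHz > fs/2 = 39.72 kHz, folds to fs − 68.7 kHz = 10.74 kHz.

10.74 kHz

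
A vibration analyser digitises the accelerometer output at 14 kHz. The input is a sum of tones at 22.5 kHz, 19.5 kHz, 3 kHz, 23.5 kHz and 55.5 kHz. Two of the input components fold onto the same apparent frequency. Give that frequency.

fs/2 = 7 kHz.
22.5 kHz mod fs = 8.5 kHz.
8.5 kHz > fs/2 = 7 kHz, folds to fs − 8.5 kHz = 5.5 kHz.
19.5 kHz mod fs = 5.5 kHz.
5.5 kHz ≤ fs/2 = 7 kHz, appears at 5.5 kHz.
3 kHz ≤ fs/2 = 7 kHz, passes unchanged.
23.5 kHz mod fs = 9.5 kHz.
9.5 kHz > fs/2 = 7 kHz, folds to fs − 9.5 kHz = 4.5 kHz.
55.5 kHz mod fs = 13.5 kHz.
13.5 kHz > fs/2 = 7 kHz, folds to fs − 13.5 kHz = 0.5 kHz.
19.5 kHz and 22.5 kHz both map to 5.5 kHz.

5.5 kHz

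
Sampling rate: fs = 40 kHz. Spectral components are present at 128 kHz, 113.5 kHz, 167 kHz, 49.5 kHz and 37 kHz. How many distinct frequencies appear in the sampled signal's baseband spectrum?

5

fs/2 = 20 kHz.
128 kHz mod fs = 8 kHz.
8 kHz ≤ fs/2 = 20 kHz, appears at 8 kHz.
113.5 kHz mod fs = 33.5 kHz.
33.5 kHz > fs/2 = 20 kHz, folds to fs − 33.5 kHz = 6.5 kHz.
167 kHz mod fs = 7 kHz.
7 kHz ≤ fs/2 = 20 kHz, appears at 7 kHz.
49.5 kHz mod fs = 9.5 kHz.
9.5 kHz ≤ fs/2 = 20 kHz, appears at 9.5 kHz.
37 kHz > fs/2 = 20 kHz, folds to fs − 37 kHz = 3 kHz.
Distinct values: {3 kHz, 6.5 kHz, 7 kHz, 8 kHz, 9.5 kHz} → 5.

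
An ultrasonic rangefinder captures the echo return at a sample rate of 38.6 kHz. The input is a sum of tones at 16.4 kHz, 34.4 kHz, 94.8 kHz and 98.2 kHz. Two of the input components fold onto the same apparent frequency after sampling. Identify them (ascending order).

fs/2 = 19.3 kHz.
16.4 kHz ≤ fs/2 = 19.3 kHz, passes unchanged.
34.4 kHz > fs/2 = 19.3 kHz, folds to fs − 34.4 kHz = 4.2 kHz.
94.8 kHz mod fs = 17.6 kHz.
17.6 kHz ≤ fs/2 = 19.3 kHz, appears at 17.6 kHz.
98.2 kHz mod fs = 21 kHz.
21 kHz > fs/2 = 19.3 kHz, folds to fs − 21 kHz = 17.6 kHz.
94.8 kHz and 98.2 kHz both map to 17.6 kHz.

94.8 kHz, 98.2 kHz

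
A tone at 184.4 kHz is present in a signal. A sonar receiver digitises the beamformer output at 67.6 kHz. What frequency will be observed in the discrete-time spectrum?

184.4 kHz mod fs = 49.2 kHz.
49.2 kHz > fs/2 = 33.8 kHz, folds to fs − 49.2 kHz = 18.4 kHz.

18.4 kHz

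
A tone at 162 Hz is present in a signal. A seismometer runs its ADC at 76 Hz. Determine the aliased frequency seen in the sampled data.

162 Hz mod fs = 10 Hz.
10 Hz ≤ fs/2 = 38 Hz, appears at 10 Hz.

10 Hz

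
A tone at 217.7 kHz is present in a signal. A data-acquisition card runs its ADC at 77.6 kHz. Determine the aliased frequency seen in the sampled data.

15.1 kHz

217.7 kHz mod fs = 62.5 kHz.
62.5 kHz > fs/2 = 38.8 kHz, folds to fs − 62.5 kHz = 15.1 kHz.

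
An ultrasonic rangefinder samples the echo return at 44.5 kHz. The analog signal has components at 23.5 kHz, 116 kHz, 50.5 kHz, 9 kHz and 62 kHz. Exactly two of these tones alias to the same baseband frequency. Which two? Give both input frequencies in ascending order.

fs/2 = 22.25 kHz.
23.5 kHz > fs/2 = 22.25 kHz, folds to fs − 23.5 kHz = 21 kHz.
116 kHz mod fs = 27 kHz.
27 kHz > fs/2 = 22.25 kHz, folds to fs − 27 kHz = 17.5 kHz.
50.5 kHz mod fs = 6 kHz.
6 kHz ≤ fs/2 = 22.25 kHz, appears at 6 kHz.
9 kHz ≤ fs/2 = 22.25 kHz, passes unchanged.
62 kHz mod fs = 17.5 kHz.
17.5 kHz ≤ fs/2 = 22.25 kHz, appears at 17.5 kHz.
62 kHz and 116 kHz both map to 17.5 kHz.

62 kHz, 116 kHz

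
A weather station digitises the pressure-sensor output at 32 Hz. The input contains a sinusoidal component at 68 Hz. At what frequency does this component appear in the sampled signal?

68 Hz mod fs = 4 Hz.
4 Hz ≤ fs/2 = 16 Hz, appears at 4 Hz.

4 Hz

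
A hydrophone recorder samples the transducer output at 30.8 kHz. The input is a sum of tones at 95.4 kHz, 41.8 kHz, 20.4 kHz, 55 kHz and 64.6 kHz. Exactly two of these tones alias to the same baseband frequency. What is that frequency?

fs/2 = 15.4 kHz.
95.4 kHz mod fs = 3 kHz.
3 kHz ≤ fs/2 = 15.4 kHz, appears at 3 kHz.
41.8 kHz mod fs = 11 kHz.
11 kHz ≤ fs/2 = 15.4 kHz, appears at 11 kHz.
20.4 kHz > fs/2 = 15.4 kHz, folds to fs − 20.4 kHz = 10.4 kHz.
55 kHz mod fs = 24.2 kHz.
24.2 kHz > fs/2 = 15.4 kHz, folds to fs − 24.2 kHz = 6.6 kHz.
64.6 kHz mod fs = 3 kHz.
3 kHz ≤ fs/2 = 15.4 kHz, appears at 3 kHz.
64.6 kHz and 95.4 kHz both map to 3 kHz.

3 kHz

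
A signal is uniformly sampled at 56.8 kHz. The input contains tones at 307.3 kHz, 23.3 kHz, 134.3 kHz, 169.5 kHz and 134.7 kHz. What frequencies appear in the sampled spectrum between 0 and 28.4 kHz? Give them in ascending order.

0.9 kHz, 20.7 kHz, 21.1 kHz, 23.3 kHz

fs/2 = 28.4 kHz.
307.3 kHz mod fs = 23.3 kHz.
23.3 kHz ≤ fs/2 = 28.4 kHz, appears at 23.3 kHz.
23.3 kHz ≤ fs/2 = 28.4 kHz, passes unchanged.
134.3 kHz mod fs = 20.7 kHz.
20.7 kHz ≤ fs/2 = 28.4 kHz, appears at 20.7 kHz.
169.5 kHz mod fs = 55.9 kHz.
55.9 kHz > fs/2 = 28.4 kHz, folds to fs − 55.9 kHz = 0.9 kHz.
134.7 kHz mod fs = 21.1 kHz.
21.1 kHz ≤ fs/2 = 28.4 kHz, appears at 21.1 kHz.
Distinct values: {0.9 kHz, 20.7 kHz, 21.1 kHz, 23.3 kHz}.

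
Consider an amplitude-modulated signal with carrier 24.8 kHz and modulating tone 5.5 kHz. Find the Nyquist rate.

AM sidebands sit at fc ± fm = 19.3 kHz and 30.3 kHz.
Highest-frequency component: 30.3 kHz.
Nyquist rate = 2 × 30.3 kHz = 60.6 kHz.

60.6 kHz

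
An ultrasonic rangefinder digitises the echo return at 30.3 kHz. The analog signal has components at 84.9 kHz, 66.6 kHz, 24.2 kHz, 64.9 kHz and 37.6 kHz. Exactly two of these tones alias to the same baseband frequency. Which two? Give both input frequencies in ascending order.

66.6 kHz, 84.9 kHz

fs/2 = 15.15 kHz.
84.9 kHz mod fs = 24.3 kHz.
24.3 kHz > fs/2 = 15.15 kHz, folds to fs − 24.3 kHz = 6 kHz.
66.6 kHz mod fs = 6 kHz.
6 kHz ≤ fs/2 = 15.15 kHz, appears at 6 kHz.
24.2 kHz > fs/2 = 15.15 kHz, folds to fs − 24.2 kHz = 6.1 kHz.
64.9 kHz mod fs = 4.3 kHz.
4.3 kHz ≤ fs/2 = 15.15 kHz, appears at 4.3 kHz.
37.6 kHz mod fs = 7.3 kHz.
7.3 kHz ≤ fs/2 = 15.15 kHz, appears at 7.3 kHz.
66.6 kHz and 84.9 kHz both map to 6 kHz.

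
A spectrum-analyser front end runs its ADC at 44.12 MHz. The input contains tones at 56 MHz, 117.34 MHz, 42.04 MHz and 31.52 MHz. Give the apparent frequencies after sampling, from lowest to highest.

2.08 MHz, 11.88 MHz, 12.6 MHz, 15.02 MHz

fs/2 = 22.06 MHz.
56 MHz mod fs = 11.88 MHz.
11.88 MHz ≤ fs/2 = 22.06 MHz, appears at 11.88 MHz.
117.34 MHz mod fs = 29.1 MHz.
29.1 MHz > fs/2 = 22.06 MHz, folds to fs − 29.1 MHz = 15.02 MHz.
42.04 MHz > fs/2 = 22.06 MHz, folds to fs − 42.04 MHz = 2.08 MHz.
31.52 MHz > fs/2 = 22.06 MHz, folds to fs − 31.52 MHz = 12.6 MHz.
Distinct values: {2.08 MHz, 11.88 MHz, 12.6 MHz, 15.02 MHz}.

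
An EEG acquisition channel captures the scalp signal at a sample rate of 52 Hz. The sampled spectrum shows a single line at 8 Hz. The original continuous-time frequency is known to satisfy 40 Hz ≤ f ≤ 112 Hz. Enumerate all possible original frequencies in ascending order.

Frequencies that alias to 8 Hz are k·fs ± 8 Hz for integer k ≥ 0.
k=0: 8 Hz.
k=1: 44 Hz, 60 Hz.
k=2: 96 Hz, 112 Hz.
k=3: 148 Hz, 164 Hz.
Within [40 Hz, 112 Hz]: 44 Hz, 60 Hz, 96 Hz, 112 Hz.

44 Hz, 60 Hz, 96 Hz, 112 Hz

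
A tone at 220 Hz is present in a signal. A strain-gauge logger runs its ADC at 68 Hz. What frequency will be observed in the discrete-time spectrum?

16 Hz

220 Hz mod fs = 16 Hz.
16 Hz ≤ fs/2 = 34 Hz, appears at 16 Hz.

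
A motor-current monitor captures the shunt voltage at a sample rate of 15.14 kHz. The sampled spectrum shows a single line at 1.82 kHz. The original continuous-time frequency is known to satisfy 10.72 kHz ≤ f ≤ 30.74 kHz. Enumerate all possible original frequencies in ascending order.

Frequencies that alias to 1.82 kHz are k·fs ± 1.82 kHz for integer k ≥ 0.
k=0: 1.82 kHz.
k=1: 13.32 kHz, 16.96 kHz.
k=2: 28.46 kHz, 32.1 kHz.
k=3: 43.6 kHz, 47.24 kHz.
Within [10.72 kHz, 30.74 kHz]: 13.32 kHz, 16.96 kHz, 28.46 kHz.

13.32 kHz, 16.96 kHz, 28.46 kHz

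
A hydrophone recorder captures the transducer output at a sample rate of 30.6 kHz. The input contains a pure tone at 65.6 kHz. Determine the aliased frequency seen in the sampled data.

4.4 kHz

65.6 kHz mod fs = 4.4 kHz.
4.4 kHz ≤ fs/2 = 15.3 kHz, appears at 4.4 kHz.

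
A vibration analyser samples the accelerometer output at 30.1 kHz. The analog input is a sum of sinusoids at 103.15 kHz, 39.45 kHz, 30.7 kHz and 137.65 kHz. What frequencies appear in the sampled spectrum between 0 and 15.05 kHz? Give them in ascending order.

fs/2 = 15.05 kHz.
103.15 kHz mod fs = 12.85 kHz.
12.85 kHz ≤ fs/2 = 15.05 kHz, appears at 12.85 kHz.
39.45 kHz mod fs = 9.35 kHz.
9.35 kHz ≤ fs/2 = 15.05 kHz, appears at 9.35 kHz.
30.7 kHz mod fs = 0.6 kHz.
0.6 kHz ≤ fs/2 = 15.05 kHz, appears at 0.6 kHz.
137.65 kHz mod fs = 17.25 kHz.
17.25 kHz > fs/2 = 15.05 kHz, folds to fs − 17.25 kHz = 12.85 kHz.
Distinct values: {0.6 kHz, 9.35 kHz, 12.85 kHz}.

0.6 kHz, 9.35 kHz, 12.85 kHz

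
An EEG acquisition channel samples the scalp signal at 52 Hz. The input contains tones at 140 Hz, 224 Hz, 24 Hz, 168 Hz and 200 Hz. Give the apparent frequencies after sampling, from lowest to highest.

8 Hz, 12 Hz, 16 Hz, 24 Hz

fs/2 = 26 Hz.
140 Hz mod fs = 36 Hz.
36 Hz > fs/2 = 26 Hz, folds to fs − 36 Hz = 16 Hz.
224 Hz mod fs = 16 Hz.
16 Hz ≤ fs/2 = 26 Hz, appears at 16 Hz.
24 Hz ≤ fs/2 = 26 Hz, passes unchanged.
168 Hz mod fs = 12 Hz.
12 Hz ≤ fs/2 = 26 Hz, appears at 12 Hz.
200 Hz mod fs = 44 Hz.
44 Hz > fs/2 = 26 Hz, folds to fs − 44 Hz = 8 Hz.
Distinct values: {8 Hz, 12 Hz, 16 Hz, 24 Hz}.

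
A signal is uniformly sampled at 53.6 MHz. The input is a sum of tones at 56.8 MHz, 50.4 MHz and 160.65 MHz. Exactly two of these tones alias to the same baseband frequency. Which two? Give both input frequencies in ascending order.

50.4 MHz, 56.8 MHz

fs/2 = 26.8 MHz.
56.8 MHz mod fs = 3.2 MHz.
3.2 MHz ≤ fs/2 = 26.8 MHz, appears at 3.2 MHz.
50.4 MHz > fs/2 = 26.8 MHz, folds to fs − 50.4 MHz = 3.2 MHz.
160.65 MHz mod fs = 53.45 MHz.
53.45 MHz > fs/2 = 26.8 MHz, folds to fs − 53.45 MHz = 0.15 MHz.
50.4 MHz and 56.8 MHz both map to 3.2 MHz.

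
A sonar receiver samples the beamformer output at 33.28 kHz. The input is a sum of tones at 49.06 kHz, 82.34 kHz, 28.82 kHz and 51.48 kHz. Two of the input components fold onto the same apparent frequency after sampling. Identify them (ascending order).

49.06 kHz, 82.34 kHz

fs/2 = 16.64 kHz.
49.06 kHz mod fs = 15.78 kHz.
15.78 kHz ≤ fs/2 = 16.64 kHz, appears at 15.78 kHz.
82.34 kHz mod fs = 15.78 kHz.
15.78 kHz ≤ fs/2 = 16.64 kHz, appears at 15.78 kHz.
28.82 kHz > fs/2 = 16.64 kHz, folds to fs − 28.82 kHz = 4.46 kHz.
51.48 kHz mod fs = 18.2 kHz.
18.2 kHz > fs/2 = 16.64 kHz, folds to fs − 18.2 kHz = 15.08 kHz.
49.06 kHz and 82.34 kHz both map to 15.78 kHz.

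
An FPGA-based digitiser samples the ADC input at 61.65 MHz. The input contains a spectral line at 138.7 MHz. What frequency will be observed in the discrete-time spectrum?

138.7 MHz mod fs = 15.4 MHz.
15.4 MHz ≤ fs/2 = 30.825 MHz, appears at 15.4 MHz.

15.4 MHz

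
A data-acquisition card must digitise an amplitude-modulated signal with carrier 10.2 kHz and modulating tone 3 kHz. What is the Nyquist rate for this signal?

26.4 kHz

AM sidebands sit at fc ± fm = 7.2 kHz and 13.2 kHz.
Highest-frequency component: 13.2 kHz.
Nyquist rate = 2 × 13.2 kHz = 26.4 kHz.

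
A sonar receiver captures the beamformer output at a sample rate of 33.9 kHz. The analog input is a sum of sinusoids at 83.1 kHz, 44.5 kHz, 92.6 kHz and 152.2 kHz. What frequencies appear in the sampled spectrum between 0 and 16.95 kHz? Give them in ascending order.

9.1 kHz, 10.6 kHz, 15.3 kHz, 16.6 kHz

fs/2 = 16.95 kHz.
83.1 kHz mod fs = 15.3 kHz.
15.3 kHz ≤ fs/2 = 16.95 kHz, appears at 15.3 kHz.
44.5 kHz mod fs = 10.6 kHz.
10.6 kHz ≤ fs/2 = 16.95 kHz, appears at 10.6 kHz.
92.6 kHz mod fs = 24.8 kHz.
24.8 kHz > fs/2 = 16.95 kHz, folds to fs − 24.8 kHz = 9.1 kHz.
152.2 kHz mod fs = 16.6 kHz.
16.6 kHz ≤ fs/2 = 16.95 kHz, appears at 16.6 kHz.
Distinct values: {9.1 kHz, 10.6 kHz, 15.3 kHz, 16.6 kHz}.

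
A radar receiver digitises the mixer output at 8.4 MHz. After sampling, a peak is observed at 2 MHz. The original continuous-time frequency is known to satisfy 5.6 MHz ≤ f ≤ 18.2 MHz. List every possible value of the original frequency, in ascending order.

6.4 MHz, 10.4 MHz, 14.8 MHz

Frequencies that alias to 2 MHz are k·fs ± 2 MHz for integer k ≥ 0.
k=0: 2 MHz.
k=1: 6.4 MHz, 10.4 MHz.
k=2: 14.8 MHz, 18.8 MHz.
k=3: 23.2 MHz, 27.2 MHz.
Within [5.6 MHz, 18.2 MHz]: 6.4 MHz, 10.4 MHz, 14.8 MHz.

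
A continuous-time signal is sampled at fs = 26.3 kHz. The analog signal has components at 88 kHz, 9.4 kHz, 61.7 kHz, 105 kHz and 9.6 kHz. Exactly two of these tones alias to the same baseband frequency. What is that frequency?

fs/2 = 13.15 kHz.
88 kHz mod fs = 9.1 kHz.
9.1 kHz ≤ fs/2 = 13.15 kHz, appears at 9.1 kHz.
9.4 kHz ≤ fs/2 = 13.15 kHz, passes unchanged.
61.7 kHz mod fs = 9.1 kHz.
9.1 kHz ≤ fs/2 = 13.15 kHz, appears at 9.1 kHz.
105 kHz mod fs = 26.1 kHz.
26.1 kHz > fs/2 = 13.15 kHz, folds to fs − 26.1 kHz = 0.2 kHz.
9.6 kHz ≤ fs/2 = 13.15 kHz, passes unchanged.
61.7 kHz and 88 kHz both map to 9.1 kHz.

9.1 kHz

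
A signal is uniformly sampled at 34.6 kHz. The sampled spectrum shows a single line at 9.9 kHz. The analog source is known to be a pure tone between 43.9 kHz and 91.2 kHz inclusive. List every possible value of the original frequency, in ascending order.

Frequencies that alias to 9.9 kHz are k·fs ± 9.9 kHz for integer k ≥ 0.
k=0: 9.9 kHz.
k=1: 24.7 kHz, 44.5 kHz.
k=2: 59.3 kHz, 79.1 kHz.
k=3: 93.9 kHz, 113.7 kHz.
Within [43.9 kHz, 91.2 kHz]: 44.5 kHz, 59.3 kHz, 79.1 kHz.

44.5 kHz, 59.3 kHz, 79.1 kHz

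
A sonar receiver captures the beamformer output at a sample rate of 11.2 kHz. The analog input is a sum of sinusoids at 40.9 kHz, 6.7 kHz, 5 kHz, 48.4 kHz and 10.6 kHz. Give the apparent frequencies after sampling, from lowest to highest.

0.6 kHz, 3.6 kHz, 3.9 kHz, 4.5 kHz, 5 kHz

fs/2 = 5.6 kHz.
40.9 kHz mod fs = 7.3 kHz.
7.3 kHz > fs/2 = 5.6 kHz, folds to fs − 7.3 kHz = 3.9 kHz.
6.7 kHz > fs/2 = 5.6 kHz, folds to fs − 6.7 kHz = 4.5 kHz.
5 kHz ≤ fs/2 = 5.6 kHz, passes unchanged.
48.4 kHz mod fs = 3.6 kHz.
3.6 kHz ≤ fs/2 = 5.6 kHz, appears at 3.6 kHz.
10.6 kHz > fs/2 = 5.6 kHz, folds to fs − 10.6 kHz = 0.6 kHz.
Distinct values: {0.6 kHz, 3.6 kHz, 3.9 kHz, 4.5 kHz, 5 kHz}.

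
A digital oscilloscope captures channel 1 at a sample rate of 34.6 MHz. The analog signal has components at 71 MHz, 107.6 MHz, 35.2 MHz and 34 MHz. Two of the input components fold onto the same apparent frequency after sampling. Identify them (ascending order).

34 MHz, 35.2 MHz

fs/2 = 17.3 MHz.
71 MHz mod fs = 1.8 MHz.
1.8 MHz ≤ fs/2 = 17.3 MHz, appears at 1.8 MHz.
107.6 MHz mod fs = 3.8 MHz.
3.8 MHz ≤ fs/2 = 17.3 MHz, appears at 3.8 MHz.
35.2 MHz mod fs = 0.6 MHz.
0.6 MHz ≤ fs/2 = 17.3 MHz, appears at 0.6 MHz.
34 MHz > fs/2 = 17.3 MHz, folds to fs − 34 MHz = 0.6 MHz.
34 MHz and 35.2 MHz both map to 0.6 MHz.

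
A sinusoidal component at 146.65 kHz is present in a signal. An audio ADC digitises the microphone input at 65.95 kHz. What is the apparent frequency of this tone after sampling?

14.75 kHz

146.65 kHz mod fs = 14.75 kHz.
14.75 kHz ≤ fs/2 = 32.975 kHz, appears at 14.75 kHz.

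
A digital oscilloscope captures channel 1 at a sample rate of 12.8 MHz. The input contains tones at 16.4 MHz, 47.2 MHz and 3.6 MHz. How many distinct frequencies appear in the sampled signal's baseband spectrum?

fs/2 = 6.4 MHz.
16.4 MHz mod fs = 3.6 MHz.
3.6 MHz ≤ fs/2 = 6.4 MHz, appears at 3.6 MHz.
47.2 MHz mod fs = 8.8 MHz.
8.8 MHz > fs/2 = 6.4 MHz, folds to fs − 8.8 MHz = 4 MHz.
3.6 MHz ≤ fs/2 = 6.4 MHz, passes unchanged.
Distinct values: {3.6 MHz, 4 MHz} → 2.

2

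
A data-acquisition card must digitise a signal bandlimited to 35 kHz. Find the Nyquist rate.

Nyquist rate = 2 × 35 kHz = 70 kHz.

70 kHz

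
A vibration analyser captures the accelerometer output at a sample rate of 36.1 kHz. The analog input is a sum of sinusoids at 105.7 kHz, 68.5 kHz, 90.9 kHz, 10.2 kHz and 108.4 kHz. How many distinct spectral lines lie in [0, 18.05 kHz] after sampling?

fs/2 = 18.05 kHz.
105.7 kHz mod fs = 33.5 kHz.
33.5 kHz > fs/2 = 18.05 kHz, folds to fs − 33.5 kHz = 2.6 kHz.
68.5 kHz mod fs = 32.4 kHz.
32.4 kHz > fs/2 = 18.05 kHz, folds to fs − 32.4 kHz = 3.7 kHz.
90.9 kHz mod fs = 18.7 kHz.
18.7 kHz > fs/2 = 18.05 kHz, folds to fs − 18.7 kHz = 17.4 kHz.
10.2 kHz ≤ fs/2 = 18.05 kHz, passes unchanged.
108.4 kHz mod fs = 0.1 kHz.
0.1 kHz ≤ fs/2 = 18.05 kHz, appears at 0.1 kHz.
Distinct values: {0.1 kHz, 2.6 kHz, 3.7 kHz, 10.2 kHz, 17.4 kHz} → 5.

5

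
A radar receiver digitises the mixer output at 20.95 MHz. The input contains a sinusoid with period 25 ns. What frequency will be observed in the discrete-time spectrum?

1.9 MHz

T = 25 ns → f = 1/T = 40 MHz.
40 MHz mod fs = 19.05 MHz.
19.05 MHz > fs/2 = 10.475 MHz, folds to fs − 19.05 MHz = 1.9 MHz.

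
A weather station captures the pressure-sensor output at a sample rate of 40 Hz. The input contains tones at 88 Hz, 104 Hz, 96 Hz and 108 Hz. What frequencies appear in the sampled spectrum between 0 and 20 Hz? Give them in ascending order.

8 Hz, 12 Hz, 16 Hz

fs/2 = 20 Hz.
88 Hz mod fs = 8 Hz.
8 Hz ≤ fs/2 = 20 Hz, appears at 8 Hz.
104 Hz mod fs = 24 Hz.
24 Hz > fs/2 = 20 Hz, folds to fs − 24 Hz = 16 Hz.
96 Hz mod fs = 16 Hz.
16 Hz ≤ fs/2 = 20 Hz, appears at 16 Hz.
108 Hz mod fs = 28 Hz.
28 Hz > fs/2 = 20 Hz, folds to fs − 28 Hz = 12 Hz.
Distinct values: {8 Hz, 12 Hz, 16 Hz}.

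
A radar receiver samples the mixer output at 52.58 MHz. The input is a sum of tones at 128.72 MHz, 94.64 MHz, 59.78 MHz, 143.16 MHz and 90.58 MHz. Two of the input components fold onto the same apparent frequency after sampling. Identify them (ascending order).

fs/2 = 26.29 MHz.
128.72 MHz mod fs = 23.56 MHz.
23.56 MHz ≤ fs/2 = 26.29 MHz, appears at 23.56 MHz.
94.64 MHz mod fs = 42.06 MHz.
42.06 MHz > fs/2 = 26.29 MHz, folds to fs − 42.06 MHz = 10.52 MHz.
59.78 MHz mod fs = 7.2 MHz.
7.2 MHz ≤ fs/2 = 26.29 MHz, appears at 7.2 MHz.
143.16 MHz mod fs = 38 MHz.
38 MHz > fs/2 = 26.29 MHz, folds to fs − 38 MHz = 14.58 MHz.
90.58 MHz mod fs = 38 MHz.
38 MHz > fs/2 = 26.29 MHz, folds to fs − 38 MHz = 14.58 MHz.
90.58 MHz and 143.16 MHz both map to 14.58 MHz.

90.58 MHz, 143.16 MHz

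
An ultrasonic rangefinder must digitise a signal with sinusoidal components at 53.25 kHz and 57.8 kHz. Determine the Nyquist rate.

Highest-frequency component: 57.8 kHz.
Nyquist rate = 2 × 57.8 kHz = 115.6 kHz.

115.6 kHz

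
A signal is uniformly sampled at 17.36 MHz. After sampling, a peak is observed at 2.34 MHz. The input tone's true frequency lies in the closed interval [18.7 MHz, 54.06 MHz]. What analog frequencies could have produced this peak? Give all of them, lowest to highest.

Frequencies that alias to 2.34 MHz are k·fs ± 2.34 MHz for integer k ≥ 0.
k=0: 2.34 MHz.
k=1: 15.02 MHz, 19.7 MHz.
k=2: 32.38 MHz, 37.06 MHz.
k=3: 49.74 MHz, 54.42 MHz.
k=4: 67.1 MHz, 71.78 MHz.
Within [18.7 MHz, 54.06 MHz]: 19.7 MHz, 32.38 MHz, 37.06 MHz, 49.74 MHz.

19.7 MHz, 32.38 MHz, 37.06 MHz, 49.74 MHz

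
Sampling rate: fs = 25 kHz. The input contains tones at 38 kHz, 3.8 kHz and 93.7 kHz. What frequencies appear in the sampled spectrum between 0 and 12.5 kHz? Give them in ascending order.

3.8 kHz, 6.3 kHz, 12 kHz

fs/2 = 12.5 kHz.
38 kHz mod fs = 13 kHz.
13 kHz > fs/2 = 12.5 kHz, folds to fs − 13 kHz = 12 kHz.
3.8 kHz ≤ fs/2 = 12.5 kHz, passes unchanged.
93.7 kHz mod fs = 18.7 kHz.
18.7 kHz > fs/2 = 12.5 kHz, folds to fs − 18.7 kHz = 6.3 kHz.
Distinct values: {3.8 kHz, 6.3 kHz, 12 kHz}.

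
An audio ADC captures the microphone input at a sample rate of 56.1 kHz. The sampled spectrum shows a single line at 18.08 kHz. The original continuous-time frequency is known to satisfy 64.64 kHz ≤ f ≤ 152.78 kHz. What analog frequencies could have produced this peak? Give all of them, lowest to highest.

Frequencies that alias to 18.08 kHz are k·fs ± 18.08 kHz for integer k ≥ 0.
k=0: 18.08 kHz.
k=1: 38.02 kHz, 74.18 kHz.
k=2: 94.12 kHz, 130.28 kHz.
k=3: 150.22 kHz, 186.38 kHz.
k=4: 206.32 kHz, 242.48 kHz.
Within [64.64 kHz, 152.78 kHz]: 74.18 kHz, 94.12 kHz, 130.28 kHz, 150.22 kHz.

74.18 kHz, 94.12 kHz, 130.28 kHz, 150.22 kHz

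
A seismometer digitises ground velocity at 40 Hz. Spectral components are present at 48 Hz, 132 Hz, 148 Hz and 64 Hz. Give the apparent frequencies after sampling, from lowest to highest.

fs/2 = 20 Hz.
48 Hz mod fs = 8 Hz.
8 Hz ≤ fs/2 = 20 Hz, appears at 8 Hz.
132 Hz mod fs = 12 Hz.
12 Hz ≤ fs/2 = 20 Hz, appears at 12 Hz.
148 Hz mod fs = 28 Hz.
28 Hz > fs/2 = 20 Hz, folds to fs − 28 Hz = 12 Hz.
64 Hz mod fs = 24 Hz.
24 Hz > fs/2 = 20 Hz, folds to fs − 24 Hz = 16 Hz.
Distinct values: {8 Hz, 12 Hz, 16 Hz}.

8 Hz, 12 Hz, 16 Hz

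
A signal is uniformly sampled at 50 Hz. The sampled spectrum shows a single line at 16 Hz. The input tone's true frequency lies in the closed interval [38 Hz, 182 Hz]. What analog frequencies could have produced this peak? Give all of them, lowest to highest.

66 Hz, 84 Hz, 116 Hz, 134 Hz, 166 Hz

Frequencies that alias to 16 Hz are k·fs ± 16 Hz for integer k ≥ 0.
k=0: 16 Hz.
k=1: 34 Hz, 66 Hz.
k=2: 84 Hz, 116 Hz.
k=3: 134 Hz, 166 Hz.
k=4: 184 Hz, 216 Hz.
Within [38 Hz, 182 Hz]: 66 Hz, 84 Hz, 116 Hz, 134 Hz, 166 Hz.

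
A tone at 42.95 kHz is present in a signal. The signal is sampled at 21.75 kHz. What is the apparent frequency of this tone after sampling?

42.95 kHz mod fs = 21.2 kHz.
21.2 kHz > fs/2 = 10.875 kHz, folds to fs − 21.2 kHz = 0.55 kHz.

0.55 kHz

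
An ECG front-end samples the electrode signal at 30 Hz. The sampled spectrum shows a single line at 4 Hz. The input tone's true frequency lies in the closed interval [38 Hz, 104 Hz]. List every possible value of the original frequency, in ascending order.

56 Hz, 64 Hz, 86 Hz, 94 Hz

Frequencies that alias to 4 Hz are k·fs ± 4 Hz for integer k ≥ 0.
k=0: 4 Hz.
k=1: 26 Hz, 34 Hz.
k=2: 56 Hz, 64 Hz.
k=3: 86 Hz, 94 Hz.
k=4: 116 Hz, 124 Hz.
Within [38 Hz, 104 Hz]: 56 Hz, 64 Hz, 86 Hz, 94 Hz.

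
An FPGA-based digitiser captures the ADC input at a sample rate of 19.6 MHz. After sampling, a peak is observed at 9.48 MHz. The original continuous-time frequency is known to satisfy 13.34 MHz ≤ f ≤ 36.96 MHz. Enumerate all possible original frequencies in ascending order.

29.08 MHz, 29.72 MHz

Frequencies that alias to 9.48 MHz are k·fs ± 9.48 MHz for integer k ≥ 0.
k=0: 9.48 MHz.
k=1: 10.12 MHz, 29.08 MHz.
k=2: 29.72 MHz, 48.68 MHz.
k=3: 49.32 MHz, 68.28 MHz.
Within [13.34 MHz, 36.96 MHz]: 29.08 MHz, 29.72 MHz.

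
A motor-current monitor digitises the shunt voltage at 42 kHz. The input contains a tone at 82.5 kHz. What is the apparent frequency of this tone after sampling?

82.5 kHz mod fs = 40.5 kHz.
40.5 kHz > fs/2 = 21 kHz, folds to fs − 40.5 kHz = 1.5 kHz.

1.5 kHz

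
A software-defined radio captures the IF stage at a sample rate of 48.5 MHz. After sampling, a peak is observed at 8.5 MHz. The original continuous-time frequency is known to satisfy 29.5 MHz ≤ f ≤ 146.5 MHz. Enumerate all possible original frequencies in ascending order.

40 MHz, 57 MHz, 88.5 MHz, 105.5 MHz, 137 MHz

Frequencies that alias to 8.5 MHz are k·fs ± 8.5 MHz for integer k ≥ 0.
k=0: 8.5 MHz.
k=1: 40 MHz, 57 MHz.
k=2: 88.5 MHz, 105.5 MHz.
k=3: 137 MHz, 154 MHz.
k=4: 185.5 MHz, 202.5 MHz.
Within [29.5 MHz, 146.5 MHz]: 40 MHz, 57 MHz, 88.5 MHz, 105.5 MHz, 137 MHz.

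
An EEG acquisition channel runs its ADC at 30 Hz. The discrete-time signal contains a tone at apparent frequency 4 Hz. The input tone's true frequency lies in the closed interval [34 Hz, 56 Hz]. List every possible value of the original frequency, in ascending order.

34 Hz, 56 Hz

Frequencies that alias to 4 Hz are k·fs ± 4 Hz for integer k ≥ 0.
k=0: 4 Hz.
k=1: 26 Hz, 34 Hz.
k=2: 56 Hz, 64 Hz.
k=3: 86 Hz, 94 Hz.
Within [34 Hz, 56 Hz]: 34 Hz, 56 Hz.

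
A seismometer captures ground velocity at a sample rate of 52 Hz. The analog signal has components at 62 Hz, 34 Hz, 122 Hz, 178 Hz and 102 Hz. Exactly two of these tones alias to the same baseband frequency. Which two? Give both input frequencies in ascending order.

34 Hz, 122 Hz

fs/2 = 26 Hz.
62 Hz mod fs = 10 Hz.
10 Hz ≤ fs/2 = 26 Hz, appears at 10 Hz.
34 Hz > fs/2 = 26 Hz, folds to fs − 34 Hz = 18 Hz.
122 Hz mod fs = 18 Hz.
18 Hz ≤ fs/2 = 26 Hz, appears at 18 Hz.
178 Hz mod fs = 22 Hz.
22 Hz ≤ fs/2 = 26 Hz, appears at 22 Hz.
102 Hz mod fs = 50 Hz.
50 Hz > fs/2 = 26 Hz, folds to fs − 50 Hz = 2 Hz.
34 Hz and 122 Hz both map to 18 Hz.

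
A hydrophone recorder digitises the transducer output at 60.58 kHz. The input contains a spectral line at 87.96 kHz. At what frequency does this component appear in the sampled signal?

87.96 kHz mod fs = 27.38 kHz.
27.38 kHz ≤ fs/2 = 30.29 kHz, appears at 27.38 kHz.

27.38 kHz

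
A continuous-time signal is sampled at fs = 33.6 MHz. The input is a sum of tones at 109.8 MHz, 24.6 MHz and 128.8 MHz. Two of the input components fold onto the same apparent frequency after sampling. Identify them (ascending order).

24.6 MHz, 109.8 MHz

fs/2 = 16.8 MHz.
109.8 MHz mod fs = 9 MHz.
9 MHz ≤ fs/2 = 16.8 MHz, appears at 9 MHz.
24.6 MHz > fs/2 = 16.8 MHz, folds to fs − 24.6 MHz = 9 MHz.
128.8 MHz mod fs = 28 MHz.
28 MHz > fs/2 = 16.8 MHz, folds to fs − 28 MHz = 5.6 MHz.
24.6 MHz and 109.8 MHz both map to 9 MHz.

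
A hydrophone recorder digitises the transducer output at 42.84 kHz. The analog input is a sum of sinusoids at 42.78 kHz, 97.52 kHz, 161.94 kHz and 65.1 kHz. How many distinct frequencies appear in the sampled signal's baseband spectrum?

fs/2 = 21.42 kHz.
42.78 kHz > fs/2 = 21.42 kHz, folds to fs − 42.78 kHz = 0.06 kHz.
97.52 kHz mod fs = 11.84 kHz.
11.84 kHz ≤ fs/2 = 21.42 kHz, appears at 11.84 kHz.
161.94 kHz mod fs = 33.42 kHz.
33.42 kHz > fs/2 = 21.42 kHz, folds to fs − 33.42 kHz = 9.42 kHz.
65.1 kHz mod fs = 22.26 kHz.
22.26 kHz > fs/2 = 21.42 kHz, folds to fs − 22.26 kHz = 20.58 kHz.
Distinct values: {0.06 kHz, 9.42 kHz, 11.84 kHz, 20.58 kHz} → 4.

4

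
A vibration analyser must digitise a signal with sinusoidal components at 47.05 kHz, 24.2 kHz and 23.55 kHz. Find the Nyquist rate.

Highest-frequency component: 47.05 kHz.
Nyquist rate = 2 × 47.05 kHz = 94.1 kHz.

94.1 kHz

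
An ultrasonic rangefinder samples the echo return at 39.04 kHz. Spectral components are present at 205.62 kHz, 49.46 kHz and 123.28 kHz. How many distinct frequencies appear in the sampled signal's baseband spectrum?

fs/2 = 19.52 kHz.
205.62 kHz mod fs = 10.42 kHz.
10.42 kHz ≤ fs/2 = 19.52 kHz, appears at 10.42 kHz.
49.46 kHz mod fs = 10.42 kHz.
10.42 kHz ≤ fs/2 = 19.52 kHz, appears at 10.42 kHz.
123.28 kHz mod fs = 6.16 kHz.
6.16 kHz ≤ fs/2 = 19.52 kHz, appears at 6.16 kHz.
Distinct values: {6.16 kHz, 10.42 kHz} → 2.

2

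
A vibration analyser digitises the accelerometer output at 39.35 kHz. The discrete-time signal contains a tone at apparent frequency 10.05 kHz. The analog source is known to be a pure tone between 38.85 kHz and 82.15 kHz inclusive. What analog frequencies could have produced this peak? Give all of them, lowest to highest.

Frequencies that alias to 10.05 kHz are k·fs ± 10.05 kHz for integer k ≥ 0.
k=0: 10.05 kHz.
k=1: 29.3 kHz, 49.4 kHz.
k=2: 68.65 kHz, 88.75 kHz.
k=3: 108 kHz, 128.1 kHz.
Within [38.85 kHz, 82.15 kHz]: 49.4 kHz, 68.65 kHz.

49.4 kHz, 68.65 kHz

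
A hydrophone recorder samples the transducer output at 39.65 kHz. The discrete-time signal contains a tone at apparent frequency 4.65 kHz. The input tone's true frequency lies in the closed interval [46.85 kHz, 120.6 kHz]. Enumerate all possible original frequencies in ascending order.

74.65 kHz, 83.95 kHz, 114.3 kHz

Frequencies that alias to 4.65 kHz are k·fs ± 4.65 kHz for integer k ≥ 0.
k=0: 4.65 kHz.
k=1: 35 kHz, 44.3 kHz.
k=2: 74.65 kHz, 83.95 kHz.
k=3: 114.3 kHz, 123.6 kHz.
k=4: 153.95 kHz, 163.25 kHz.
Within [46.85 kHz, 120.6 kHz]: 74.65 kHz, 83.95 kHz, 114.3 kHz.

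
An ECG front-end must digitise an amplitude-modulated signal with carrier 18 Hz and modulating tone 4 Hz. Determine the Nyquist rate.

AM sidebands sit at fc ± fm = 14 Hz and 22 Hz.
Highest-frequency component: 22 Hz.
Nyquist rate = 2 × 22 Hz = 44 Hz.

44 Hz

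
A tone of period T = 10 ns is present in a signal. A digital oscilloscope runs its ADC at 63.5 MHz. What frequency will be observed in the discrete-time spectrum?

T = 10 ns → f = 1/T = 100 MHz.
100 MHz mod fs = 36.5 MHz.
36.5 MHz > fs/2 = 31.75 MHz, folds to fs − 36.5 MHz = 27 MHz.

27 MHz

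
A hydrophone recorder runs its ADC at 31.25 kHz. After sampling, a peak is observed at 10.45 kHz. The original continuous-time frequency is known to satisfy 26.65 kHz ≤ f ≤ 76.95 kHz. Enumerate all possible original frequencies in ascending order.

41.7 kHz, 52.05 kHz, 72.95 kHz

Frequencies that alias to 10.45 kHz are k·fs ± 10.45 kHz for integer k ≥ 0.
k=0: 10.45 kHz.
k=1: 20.8 kHz, 41.7 kHz.
k=2: 52.05 kHz, 72.95 kHz.
k=3: 83.3 kHz, 104.2 kHz.
Within [26.65 kHz, 76.95 kHz]: 41.7 kHz, 52.05 kHz, 72.95 kHz.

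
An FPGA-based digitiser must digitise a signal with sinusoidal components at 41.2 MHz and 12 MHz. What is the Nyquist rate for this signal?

Highest-frequency component: 41.2 MHz.
Nyquist rate = 2 × 41.2 MHz = 82.4 MHz.

82.4 MHz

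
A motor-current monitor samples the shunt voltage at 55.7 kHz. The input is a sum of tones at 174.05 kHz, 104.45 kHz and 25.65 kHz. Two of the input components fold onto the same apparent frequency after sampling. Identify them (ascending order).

104.45 kHz, 174.05 kHz

fs/2 = 27.85 kHz.
174.05 kHz mod fs = 6.95 kHz.
6.95 kHz ≤ fs/2 = 27.85 kHz, appears at 6.95 kHz.
104.45 kHz mod fs = 48.75 kHz.
48.75 kHz > fs/2 = 27.85 kHz, folds to fs − 48.75 kHz = 6.95 kHz.
25.65 kHz ≤ fs/2 = 27.85 kHz, passes unchanged.
104.45 kHz and 174.05 kHz both map to 6.95 kHz.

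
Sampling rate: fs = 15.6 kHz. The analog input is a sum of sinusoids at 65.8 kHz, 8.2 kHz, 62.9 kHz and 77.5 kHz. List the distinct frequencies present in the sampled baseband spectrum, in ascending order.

fs/2 = 7.8 kHz.
65.8 kHz mod fs = 3.4 kHz.
3.4 kHz ≤ fs/2 = 7.8 kHz, appears at 3.4 kHz.
8.2 kHz > fs/2 = 7.8 kHz, folds to fs − 8.2 kHz = 7.4 kHz.
62.9 kHz mod fs = 0.5 kHz.
0.5 kHz ≤ fs/2 = 7.8 kHz, appears at 0.5 kHz.
77.5 kHz mod fs = 15.1 kHz.
15.1 kHz > fs/2 = 7.8 kHz, folds to fs − 15.1 kHz = 0.5 kHz.
Distinct values: {0.5 kHz, 3.4 kHz, 7.4 kHz}.

0.5 kHz, 3.4 kHz, 7.4 kHz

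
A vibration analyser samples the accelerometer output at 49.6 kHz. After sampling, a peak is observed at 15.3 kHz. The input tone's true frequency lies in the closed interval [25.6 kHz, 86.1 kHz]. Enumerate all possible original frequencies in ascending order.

34.3 kHz, 64.9 kHz, 83.9 kHz

Frequencies that alias to 15.3 kHz are k·fs ± 15.3 kHz for integer k ≥ 0.
k=0: 15.3 kHz.
k=1: 34.3 kHz, 64.9 kHz.
k=2: 83.9 kHz, 114.5 kHz.
k=3: 133.5 kHz, 164.1 kHz.
Within [25.6 kHz, 86.1 kHz]: 34.3 kHz, 64.9 kHz, 83.9 kHz.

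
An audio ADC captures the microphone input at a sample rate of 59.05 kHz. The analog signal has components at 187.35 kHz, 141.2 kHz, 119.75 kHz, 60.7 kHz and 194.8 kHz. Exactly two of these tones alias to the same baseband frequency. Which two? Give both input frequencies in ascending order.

60.7 kHz, 119.75 kHz

fs/2 = 29.525 kHz.
187.35 kHz mod fs = 10.2 kHz.
10.2 kHz ≤ fs/2 = 29.525 kHz, appears at 10.2 kHz.
141.2 kHz mod fs = 23.1 kHz.
23.1 kHz ≤ fs/2 = 29.525 kHz, appears at 23.1 kHz.
119.75 kHz mod fs = 1.65 kHz.
1.65 kHz ≤ fs/2 = 29.525 kHz, appears at 1.65 kHz.
60.7 kHz mod fs = 1.65 kHz.
1.65 kHz ≤ fs/2 = 29.525 kHz, appears at 1.65 kHz.
194.8 kHz mod fs = 17.65 kHz.
17.65 kHz ≤ fs/2 = 29.525 kHz, appears at 17.65 kHz.
60.7 kHz and 119.75 kHz both map to 1.65 kHz.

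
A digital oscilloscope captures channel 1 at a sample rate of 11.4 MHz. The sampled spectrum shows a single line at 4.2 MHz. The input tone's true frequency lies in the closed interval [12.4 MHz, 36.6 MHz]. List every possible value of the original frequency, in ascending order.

Frequencies that alias to 4.2 MHz are k·fs ± 4.2 MHz for integer k ≥ 0.
k=0: 4.2 MHz.
k=1: 7.2 MHz, 15.6 MHz.
k=2: 18.6 MHz, 27 MHz.
k=3: 30 MHz, 38.4 MHz.
k=4: 41.4 MHz, 49.8 MHz.
Within [12.4 MHz, 36.6 MHz]: 15.6 MHz, 18.6 MHz, 27 MHz, 30 MHz.

15.6 MHz, 18.6 MHz, 27 MHz, 30 MHz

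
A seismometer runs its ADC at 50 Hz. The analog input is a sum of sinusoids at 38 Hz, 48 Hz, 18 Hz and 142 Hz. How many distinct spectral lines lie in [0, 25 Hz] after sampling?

fs/2 = 25 Hz.
38 Hz > fs/2 = 25 Hz, folds to fs − 38 Hz = 12 Hz.
48 Hz > fs/2 = 25 Hz, folds to fs − 48 Hz = 2 Hz.
18 Hz ≤ fs/2 = 25 Hz, passes unchanged.
142 Hz mod fs = 42 Hz.
42 Hz > fs/2 = 25 Hz, folds to fs − 42 Hz = 8 Hz.
Distinct values: {2 Hz, 8 Hz, 12 Hz, 18 Hz} → 4.

4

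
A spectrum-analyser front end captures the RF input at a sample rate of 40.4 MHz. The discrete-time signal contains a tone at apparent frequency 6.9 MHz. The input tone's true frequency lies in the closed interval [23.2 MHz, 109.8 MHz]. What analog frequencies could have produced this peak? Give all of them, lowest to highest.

33.5 MHz, 47.3 MHz, 73.9 MHz, 87.7 MHz

Frequencies that alias to 6.9 MHz are k·fs ± 6.9 MHz for integer k ≥ 0.
k=0: 6.9 MHz.
k=1: 33.5 MHz, 47.3 MHz.
k=2: 73.9 MHz, 87.7 MHz.
k=3: 114.3 MHz, 128.1 MHz.
Within [23.2 MHz, 109.8 MHz]: 33.5 MHz, 47.3 MHz, 73.9 MHz, 87.7 MHz.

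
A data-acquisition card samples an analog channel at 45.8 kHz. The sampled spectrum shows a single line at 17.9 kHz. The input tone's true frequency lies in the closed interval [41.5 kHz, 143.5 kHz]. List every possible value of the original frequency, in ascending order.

Frequencies that alias to 17.9 kHz are k·fs ± 17.9 kHz for integer k ≥ 0.
k=0: 17.9 kHz.
k=1: 27.9 kHz, 63.7 kHz.
k=2: 73.7 kHz, 109.5 kHz.
k=3: 119.5 kHz, 155.3 kHz.
k=4: 165.3 kHz, 201.1 kHz.
Within [41.5 kHz, 143.5 kHz]: 63.7 kHz, 73.7 kHz, 109.5 kHz, 119.5 kHz.

63.7 kHz, 73.7 kHz, 109.5 kHz, 119.5 kHz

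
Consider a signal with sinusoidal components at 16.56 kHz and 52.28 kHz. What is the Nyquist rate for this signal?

104.56 kHz

Highest-frequency component: 52.28 kHz.
Nyquist rate = 2 × 52.28 kHz = 104.56 kHz.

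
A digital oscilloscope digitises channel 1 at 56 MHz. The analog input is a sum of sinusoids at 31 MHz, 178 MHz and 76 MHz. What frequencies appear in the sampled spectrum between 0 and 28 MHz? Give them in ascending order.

10 MHz, 20 MHz, 25 MHz

fs/2 = 28 MHz.
31 MHz > fs/2 = 28 MHz, folds to fs − 31 MHz = 25 MHz.
178 MHz mod fs = 10 MHz.
10 MHz ≤ fs/2 = 28 MHz, appears at 10 MHz.
76 MHz mod fs = 20 MHz.
20 MHz ≤ fs/2 = 28 MHz, appears at 20 MHz.
Distinct values: {10 MHz, 20 MHz, 25 MHz}.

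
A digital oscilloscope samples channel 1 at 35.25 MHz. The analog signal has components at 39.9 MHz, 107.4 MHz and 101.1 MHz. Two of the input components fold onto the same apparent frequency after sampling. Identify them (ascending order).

fs/2 = 17.625 MHz.
39.9 MHz mod fs = 4.65 MHz.
4.65 MHz ≤ fs/2 = 17.625 MHz, appears at 4.65 MHz.
107.4 MHz mod fs = 1.65 MHz.
1.65 MHz ≤ fs/2 = 17.625 MHz, appears at 1.65 MHz.
101.1 MHz mod fs = 30.6 MHz.
30.6 MHz > fs/2 = 17.625 MHz, folds to fs − 30.6 MHz = 4.65 MHz.
39.9 MHz and 101.1 MHz both map to 4.65 MHz.

39.9 MHz, 101.1 MHz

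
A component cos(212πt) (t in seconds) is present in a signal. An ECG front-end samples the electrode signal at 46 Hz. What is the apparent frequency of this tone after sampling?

14 Hz

ω = 212π rad/s → f = ω/(2π) = 106 Hz.
106 Hz mod fs = 14 Hz.
14 Hz ≤ fs/2 = 23 Hz, appears at 14 Hz.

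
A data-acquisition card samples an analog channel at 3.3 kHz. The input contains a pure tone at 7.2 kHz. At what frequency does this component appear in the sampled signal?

7.2 kHz mod fs = 0.6 kHz.
0.6 kHz ≤ fs/2 = 1.65 kHz, appears at 0.6 kHz.

0.6 kHz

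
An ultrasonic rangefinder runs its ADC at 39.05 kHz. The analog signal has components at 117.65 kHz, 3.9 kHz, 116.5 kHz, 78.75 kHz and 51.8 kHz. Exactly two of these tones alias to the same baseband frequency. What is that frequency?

fs/2 = 19.525 kHz.
117.65 kHz mod fs = 0.5 kHz.
0.5 kHz ≤ fs/2 = 19.525 kHz, appears at 0.5 kHz.
3.9 kHz ≤ fs/2 = 19.525 kHz, passes unchanged.
116.5 kHz mod fs = 38.4 kHz.
38.4 kHz > fs/2 = 19.525 kHz, folds to fs − 38.4 kHz = 0.65 kHz.
78.75 kHz mod fs = 0.65 kHz.
0.65 kHz ≤ fs/2 = 19.525 kHz, appears at 0.65 kHz.
51.8 kHz mod fs = 12.75 kHz.
12.75 kHz ≤ fs/2 = 19.525 kHz, appears at 12.75 kHz.
78.75 kHz and 116.5 kHz both map to 0.65 kHz.

0.65 kHz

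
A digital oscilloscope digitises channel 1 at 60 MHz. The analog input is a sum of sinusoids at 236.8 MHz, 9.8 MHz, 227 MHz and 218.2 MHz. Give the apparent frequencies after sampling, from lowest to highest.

fs/2 = 30 MHz.
236.8 MHz mod fs = 56.8 MHz.
56.8 MHz > fs/2 = 30 MHz, folds to fs − 56.8 MHz = 3.2 MHz.
9.8 MHz ≤ fs/2 = 30 MHz, passes unchanged.
227 MHz mod fs = 47 MHz.
47 MHz > fs/2 = 30 MHz, folds to fs − 47 MHz = 13 MHz.
218.2 MHz mod fs = 38.2 MHz.
38.2 MHz > fs/2 = 30 MHz, folds to fs − 38.2 MHz = 21.8 MHz.
Distinct values: {3.2 MHz, 9.8 MHz, 13 MHz, 21.8 MHz}.

3.2 MHz, 9.8 MHz, 13 MHz, 21.8 MHz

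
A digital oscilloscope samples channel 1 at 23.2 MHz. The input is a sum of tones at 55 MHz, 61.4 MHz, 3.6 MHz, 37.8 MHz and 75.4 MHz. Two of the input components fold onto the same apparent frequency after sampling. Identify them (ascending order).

37.8 MHz, 55 MHz

fs/2 = 11.6 MHz.
55 MHz mod fs = 8.6 MHz.
8.6 MHz ≤ fs/2 = 11.6 MHz, appears at 8.6 MHz.
61.4 MHz mod fs = 15 MHz.
15 MHz > fs/2 = 11.6 MHz, folds to fs − 15 MHz = 8.2 MHz.
3.6 MHz ≤ fs/2 = 11.6 MHz, passes unchanged.
37.8 MHz mod fs = 14.6 MHz.
14.6 MHz > fs/2 = 11.6 MHz, folds to fs − 14.6 MHz = 8.6 MHz.
75.4 MHz mod fs = 5.8 MHz.
5.8 MHz ≤ fs/2 = 11.6 MHz, appears at 5.8 MHz.
37.8 MHz and 55 MHz both map to 8.6 MHz.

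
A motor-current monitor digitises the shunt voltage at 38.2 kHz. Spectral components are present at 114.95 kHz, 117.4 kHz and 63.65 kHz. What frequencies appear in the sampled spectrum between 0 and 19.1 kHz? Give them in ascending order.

0.35 kHz, 2.8 kHz, 12.75 kHz

fs/2 = 19.1 kHz.
114.95 kHz mod fs = 0.35 kHz.
0.35 kHz ≤ fs/2 = 19.1 kHz, appears at 0.35 kHz.
117.4 kHz mod fs = 2.8 kHz.
2.8 kHz ≤ fs/2 = 19.1 kHz, appears at 2.8 kHz.
63.65 kHz mod fs = 25.45 kHz.
25.45 kHz > fs/2 = 19.1 kHz, folds to fs − 25.45 kHz = 12.75 kHz.
Distinct values: {0.35 kHz, 2.8 kHz, 12.75 kHz}.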